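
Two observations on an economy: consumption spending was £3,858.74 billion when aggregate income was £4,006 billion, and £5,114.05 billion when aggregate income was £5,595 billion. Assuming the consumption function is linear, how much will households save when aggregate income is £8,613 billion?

S = 1114.73

MPC = (5114.05 − 3858.74)/(5595 − 4006) = 1255.31/1589 = 0.79
a = 3858.74 − 0.79(4006) = 3858.74 − 3164.74 = 694
C = 694 + 0.79(8613) = 7498.27
S = 8613 − 7498.27 = 1114.73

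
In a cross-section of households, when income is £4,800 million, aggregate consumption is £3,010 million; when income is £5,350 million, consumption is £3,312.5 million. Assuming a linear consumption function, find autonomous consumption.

a = 370

MPC = ΔC/ΔY = (3312.5 − 3010)/(5350 − 4800) = 302.5/550 = 0.55
a = C − MPC·Y = 3010 − 0.55(4800) = 3010 − 2640 = 370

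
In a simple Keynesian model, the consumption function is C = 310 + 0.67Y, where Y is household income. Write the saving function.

S = -310 + 0.33Y

S = Y − C = Y − (310 + 0.67Y) = -310 + (1 − 0.67)Y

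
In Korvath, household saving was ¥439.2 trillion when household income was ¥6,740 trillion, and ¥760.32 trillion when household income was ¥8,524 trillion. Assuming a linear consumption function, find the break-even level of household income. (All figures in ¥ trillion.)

Y = 4300

MPS = ΔS/ΔY = (760.32 − 439.2)/(8524 − 6740) = 321.12/1784 = 0.18
MPC = 1 − MPS = 0.82
From S(6740) = 439.2: −a + 0.18(6740) = 439.2, so a = 1213.2 − 439.2 = 774
Break-even (S = 0): Y = a/MPS = 774/0.18 = 4300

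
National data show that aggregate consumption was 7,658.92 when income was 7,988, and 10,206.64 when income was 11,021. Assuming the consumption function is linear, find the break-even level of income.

Y = 5931.25

MPC = (10206.64 − 7658.92)/(11021 − 7988) = 2547.72/3033 = 0.84
a = 7658.92 − 0.84(7988) = 7658.92 − 6709.92 = 949
Break-even: Y = a/(1−MPC) = 949/0.16 = 5931.25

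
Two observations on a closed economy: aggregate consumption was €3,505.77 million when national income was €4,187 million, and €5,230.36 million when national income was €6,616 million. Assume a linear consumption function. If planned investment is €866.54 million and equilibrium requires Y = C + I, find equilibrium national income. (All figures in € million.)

MPC = (5230.36 − 3505.77)/(6616 − 4187) = 1724.59/2429 = 0.71
a = 3505.77 − 0.71(4187) = 533
Equilibrium: Y = 533 + 0.71Y + 866.54
0.29Y = 1399.54, so Y = 1399.54/0.29 = 4826

Y = 4826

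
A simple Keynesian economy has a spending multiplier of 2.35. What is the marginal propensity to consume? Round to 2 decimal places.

MPC = 0.57

k = 1/(1 − MPC), so 1 − MPC = 1/k = 1/2.35 = 0.4255
MPC = 1 − 0.4255 = 0.57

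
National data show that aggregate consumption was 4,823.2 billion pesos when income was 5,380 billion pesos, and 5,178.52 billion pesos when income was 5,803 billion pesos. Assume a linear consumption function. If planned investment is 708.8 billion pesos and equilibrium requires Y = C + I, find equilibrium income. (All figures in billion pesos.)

Y = 6330

MPC = (5178.52 − 4823.2)/(5803 − 5380) = 355.32/423 = 0.84
a = 4823.2 − 0.84(5380) = 304
Equilibrium: Y = 304 + 0.84Y + 708.8
0.16Y = 1012.8, so Y = 1012.8/0.16 = 6330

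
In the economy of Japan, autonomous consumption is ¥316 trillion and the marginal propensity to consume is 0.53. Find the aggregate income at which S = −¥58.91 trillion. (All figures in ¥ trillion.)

Y = 547

S = Y − C = -316 + 0.47Y
-316 + 0.47Y = -58.91, so 0.47Y = 257.09 and Y = 547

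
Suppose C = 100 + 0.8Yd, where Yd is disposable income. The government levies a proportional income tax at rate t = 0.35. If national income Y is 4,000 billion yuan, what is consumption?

C = 2180

Yd = (1 − 0.35)(4000) = 0.65(4000) = 2600
C = 100 + 0.8(2600) = 100 + 2080 = 2180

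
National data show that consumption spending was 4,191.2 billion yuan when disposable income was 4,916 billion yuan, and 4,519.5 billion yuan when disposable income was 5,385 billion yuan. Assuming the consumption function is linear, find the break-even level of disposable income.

MPC = (4519.5 − 4191.2)/(5385 − 4916) = 328.3/469 = 0.7
a = 4191.2 − 0.7(4916) = 4191.2 − 3441.2 = 750
Break-even: Y = a/(1−MPC) = 750/0.3 = 2500

Y = 2500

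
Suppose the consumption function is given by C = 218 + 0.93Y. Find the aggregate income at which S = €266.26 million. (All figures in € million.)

Y = 6918

S = Y − C = -218 + 0.07Y
-218 + 0.07Y = 266.26, so 0.07Y = 484.26 and Y = 6918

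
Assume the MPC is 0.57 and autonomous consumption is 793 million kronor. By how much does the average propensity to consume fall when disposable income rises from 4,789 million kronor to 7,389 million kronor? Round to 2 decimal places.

At Y = 4789: C = 793 + 0.57(4789) = 3522.73, APC = 3522.73/4789 = 0.736
At Y = 7389: C = 5004.73, APC = 5004.73/7389 = 0.677
Fall in APC = 0.736 − 0.677 = 0.059 ≈ 0.06

ΔAPC = 0.06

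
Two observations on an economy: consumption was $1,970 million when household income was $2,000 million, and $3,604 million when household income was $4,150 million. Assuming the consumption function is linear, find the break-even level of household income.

Y = 1875

MPC = (3604 − 1970)/(4150 − 2000) = 1634/2150 = 0.76
a = 1970 − 0.76(2000) = 1970 − 1520 = 450
Break-even: Y = a/(1−MPC) = 450/0.24 = 1875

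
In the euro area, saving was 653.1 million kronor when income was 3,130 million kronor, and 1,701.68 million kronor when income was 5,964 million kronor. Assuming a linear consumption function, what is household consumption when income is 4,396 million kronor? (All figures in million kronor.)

C = 3274.48

MPS = ΔS/ΔY = (1701.68 − 653.1)/(5964 − 3130) = 1048.58/2834 = 0.37
MPC = 1 − MPS = 0.63
Autonomous saving = 653.1 − 0.37(3130) = -505, so a = 505
C = 505 + 0.63(4396) = 505 + 2769.48 = 3274.48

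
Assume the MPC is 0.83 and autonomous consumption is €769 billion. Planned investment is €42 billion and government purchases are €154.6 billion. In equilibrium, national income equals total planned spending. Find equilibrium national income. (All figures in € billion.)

Y = C + I + G = 769 + 0.83Y + 42 + 154.6
Y − 0.83Y = 965.6
0.17Y = 965.6, so Y = 965.6/0.17 = 5680

Y = 5680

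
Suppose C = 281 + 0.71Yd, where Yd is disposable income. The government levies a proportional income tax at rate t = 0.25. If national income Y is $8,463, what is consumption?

C = 4787.5475

Yd = (1 − 0.25)(8463) = 0.75(8463) = 6347.25
C = 281 + 0.71(6347.25) = 281 + 4506.5475 = 4787.5475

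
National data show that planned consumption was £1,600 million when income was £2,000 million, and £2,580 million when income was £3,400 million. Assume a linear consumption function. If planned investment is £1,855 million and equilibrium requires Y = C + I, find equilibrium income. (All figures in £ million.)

MPC = (2580 − 1600)/(3400 − 2000) = 980/1400 = 0.7
a = 1600 − 0.7(2000) = 200
Equilibrium: Y = 200 + 0.7Y + 1855
0.3Y = 2055, so Y = 2055/0.3 = 6850

Y = 6850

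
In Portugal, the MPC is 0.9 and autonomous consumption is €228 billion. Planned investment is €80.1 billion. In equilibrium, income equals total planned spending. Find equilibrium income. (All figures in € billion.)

Y = C + I = 228 + 0.9Y + 80.1
Y − 0.9Y = 308.1
0.1Y = 308.1, so Y = 308.1/0.1 = 3081

Y = 3081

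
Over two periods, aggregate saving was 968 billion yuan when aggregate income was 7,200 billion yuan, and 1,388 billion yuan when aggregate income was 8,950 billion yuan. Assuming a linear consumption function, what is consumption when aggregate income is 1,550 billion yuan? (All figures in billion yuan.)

MPS = ΔS/ΔY = (1388 − 968)/(8950 − 7200) = 420/1750 = 0.24
MPC = 1 − MPS = 0.76
Autonomous saving = 968 − 0.24(7200) = -760, so a = 760
C = 760 + 0.76(1550) = 760 + 1178 = 1938

C = 1938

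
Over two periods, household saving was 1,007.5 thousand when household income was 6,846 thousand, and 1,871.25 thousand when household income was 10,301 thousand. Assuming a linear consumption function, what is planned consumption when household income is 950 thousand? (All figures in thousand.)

C = 1416.5

MPS = ΔS/ΔY = (1871.25 − 1007.5)/(10301 − 6846) = 863.75/3455 = 0.25
MPC = 1 − MPS = 0.75
Autonomous saving = 1007.5 − 0.25(6846) = -704, so a = 704
C = 704 + 0.75(950) = 704 + 712.5 = 1416.5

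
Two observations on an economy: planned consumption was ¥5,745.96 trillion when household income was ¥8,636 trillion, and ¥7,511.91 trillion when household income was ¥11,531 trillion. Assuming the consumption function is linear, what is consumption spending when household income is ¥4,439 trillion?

C = 3185.79

MPC = (7511.91 − 5745.96)/(11531 − 8636) = 1765.95/2895 = 0.61
a = 5745.96 − 0.61(8636) = 5745.96 − 5267.96 = 478
C = 478 + 0.61(4439) = 478 + 2707.79 = 3185.79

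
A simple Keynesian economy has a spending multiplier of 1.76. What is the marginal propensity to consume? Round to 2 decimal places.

MPC = 0.43

k = 1/(1 − MPC), so 1 − MPC = 1/k = 1/1.76 = 0.5682
MPC = 1 − 0.5682 = 0.43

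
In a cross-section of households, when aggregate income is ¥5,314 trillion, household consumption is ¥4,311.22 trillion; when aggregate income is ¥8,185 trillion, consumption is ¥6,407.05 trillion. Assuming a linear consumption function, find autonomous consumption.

MPC = ΔC/ΔY = (6407.05 − 4311.22)/(8185 − 5314) = 2095.83/2871 = 0.73
a = C − MPC·Y = 4311.22 − 0.73(5314) = 4311.22 − 3879.22 = 432

a = 432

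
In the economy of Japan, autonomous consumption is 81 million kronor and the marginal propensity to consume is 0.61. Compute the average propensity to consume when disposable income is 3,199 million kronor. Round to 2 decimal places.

APC = 0.64

C = 81 + 0.61(3199) = 2032.39
APC = C/Y = 2032.39/3199 = 0.64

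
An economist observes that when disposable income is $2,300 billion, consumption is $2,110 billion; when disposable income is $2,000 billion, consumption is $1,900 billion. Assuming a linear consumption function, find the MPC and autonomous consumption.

MPC = ΔC/ΔY = (2110 − 1900)/(2300 − 2000) = 210/300 = 0.7
a = C − MPC·Y = 1900 − 0.7(2000) = 1900 − 1400 = 500

MPC = 0.7; a = 500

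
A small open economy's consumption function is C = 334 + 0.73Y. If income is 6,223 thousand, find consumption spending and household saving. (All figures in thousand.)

C = 4876.79; S = 1346.21

C = 334 + 0.73(6223) = 334 + 4542.79 = 4876.79
S = Y − C = 6223 − 4876.79 = 1346.21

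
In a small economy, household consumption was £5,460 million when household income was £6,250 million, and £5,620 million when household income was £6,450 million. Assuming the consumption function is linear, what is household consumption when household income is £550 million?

C = 900

MPC = (5620 − 5460)/(6450 − 6250) = 160/200 = 0.8
a = 5460 − 0.8(6250) = 5460 − 5000 = 460
C = 460 + 0.8(550) = 460 + 440 = 900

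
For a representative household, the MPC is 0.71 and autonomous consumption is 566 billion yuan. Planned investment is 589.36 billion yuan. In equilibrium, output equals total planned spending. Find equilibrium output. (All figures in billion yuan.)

Y = 3984

Y = C + I = 566 + 0.71Y + 589.36
Y − 0.71Y = 1155.36
0.29Y = 1155.36, so Y = 1155.36/0.29 = 3984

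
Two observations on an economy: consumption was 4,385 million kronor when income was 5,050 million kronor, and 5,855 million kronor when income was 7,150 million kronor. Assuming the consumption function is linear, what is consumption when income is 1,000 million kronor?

MPC = (5855 − 4385)/(7150 − 5050) = 1470/2100 = 0.7
a = 4385 − 0.7(5050) = 4385 − 3535 = 850
C = 850 + 0.7(1000) = 850 + 700 = 1550

C = 1550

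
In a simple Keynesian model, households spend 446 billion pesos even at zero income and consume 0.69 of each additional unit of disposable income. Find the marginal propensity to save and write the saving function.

MPS = 0.31; S = -446 + 0.31Y

MPS = 1 − MPC = 1 − 0.69 = 0.31
S = Y − C = -446 + 0.31Y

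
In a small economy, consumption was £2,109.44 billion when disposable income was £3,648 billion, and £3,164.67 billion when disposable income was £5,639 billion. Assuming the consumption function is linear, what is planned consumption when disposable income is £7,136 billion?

MPC = (3164.67 − 2109.44)/(5639 − 3648) = 1055.23/1991 = 0.53
a = 2109.44 − 0.53(3648) = 2109.44 − 1933.44 = 176
C = 176 + 0.53(7136) = 176 + 3782.08 = 3958.08

C = 3958.08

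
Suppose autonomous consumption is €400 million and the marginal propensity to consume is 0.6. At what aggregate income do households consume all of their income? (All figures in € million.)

At break-even, C = Y: 400 + 0.6Y = Y
0.4Y = 400, so Y = 400/0.4 = 1000

Y = 1000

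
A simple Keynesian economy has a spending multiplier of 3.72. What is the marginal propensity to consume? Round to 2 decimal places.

MPC = 0.73

k = 1/(1 − MPC), so 1 − MPC = 1/k = 1/3.72 = 0.2688
MPC = 1 − 0.2688 = 0.73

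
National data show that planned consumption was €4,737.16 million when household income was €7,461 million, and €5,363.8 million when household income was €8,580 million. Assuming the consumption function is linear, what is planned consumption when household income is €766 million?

C = 987.96

MPC = (5363.8 − 4737.16)/(8580 − 7461) = 626.64/1119 = 0.56
a = 4737.16 − 0.56(7461) = 4737.16 − 4178.16 = 559
C = 559 + 0.56(766) = 559 + 428.96 = 987.96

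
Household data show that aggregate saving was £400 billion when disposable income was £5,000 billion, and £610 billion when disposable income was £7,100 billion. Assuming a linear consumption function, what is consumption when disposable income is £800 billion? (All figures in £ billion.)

MPS = ΔS/ΔY = (610 − 400)/(7100 − 5000) = 210/2100 = 0.1
MPC = 1 − MPS = 0.9
Autonomous saving = 400 − 0.1(5000) = -100, so a = 100
C = 100 + 0.9(800) = 100 + 720 = 820

C = 820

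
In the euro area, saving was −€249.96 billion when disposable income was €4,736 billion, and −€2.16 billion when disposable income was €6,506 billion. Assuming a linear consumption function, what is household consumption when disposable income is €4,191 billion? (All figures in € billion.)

C = 4517.26

MPS = ΔS/ΔY = (-2.16 − (-249.96))/(6506 − 4736) = 247.8/1770 = 0.14
MPC = 1 − MPS = 0.86
Autonomous saving = -249.96 − 0.14(4736) = -913, so a = 913
C = 913 + 0.86(4191) = 913 + 3604.26 = 4517.26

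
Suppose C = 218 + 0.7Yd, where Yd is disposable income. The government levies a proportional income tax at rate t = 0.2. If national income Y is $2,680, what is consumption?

Yd = (1 − 0.2)(2680) = 0.8(2680) = 2144
C = 218 + 0.7(2144) = 218 + 1500.8 = 1718.8

C = 1718.8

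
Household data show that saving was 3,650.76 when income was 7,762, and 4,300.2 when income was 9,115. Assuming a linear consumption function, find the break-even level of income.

MPS = ΔS/ΔY = (4300.2 − 3650.76)/(9115 − 7762) = 649.44/1353 = 0.48
MPC = 1 − MPS = 0.52
From S(7762) = 3650.76: −a + 0.48(7762) = 3650.76, so a = 3725.76 − 3650.76 = 75
Break-even (S = 0): Y = a/MPS = 75/0.48 = 156.25

Y = 156.25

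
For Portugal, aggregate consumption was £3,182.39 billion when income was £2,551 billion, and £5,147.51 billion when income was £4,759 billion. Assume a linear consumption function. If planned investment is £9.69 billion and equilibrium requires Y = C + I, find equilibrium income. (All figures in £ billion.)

MPC = (5147.51 − 3182.39)/(4759 − 2551) = 1965.12/2208 = 0.89
a = 3182.39 − 0.89(2551) = 912
Equilibrium: Y = 912 + 0.89Y + 9.69
0.11Y = 921.69, so Y = 921.69/0.11 = 8379

Y = 8379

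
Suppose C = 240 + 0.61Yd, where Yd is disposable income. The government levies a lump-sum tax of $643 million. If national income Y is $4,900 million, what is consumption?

Yd = Y − T = 4900 − 643 = 4257
C = 240 + 0.61(4257) = 240 + 2596.77 = 2836.77

C = 2836.77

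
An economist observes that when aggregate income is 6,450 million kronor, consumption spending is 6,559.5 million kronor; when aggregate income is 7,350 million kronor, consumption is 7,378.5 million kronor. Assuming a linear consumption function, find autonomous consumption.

MPC = ΔC/ΔY = (7378.5 − 6559.5)/(7350 − 6450) = 819/900 = 0.91
a = C − MPC·Y = 6559.5 − 0.91(6450) = 6559.5 − 5869.5 = 690

a = 690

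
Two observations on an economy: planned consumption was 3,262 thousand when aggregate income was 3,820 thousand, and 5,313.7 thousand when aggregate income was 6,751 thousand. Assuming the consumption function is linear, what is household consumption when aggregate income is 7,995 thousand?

C = 6184.5

MPC = (5313.7 − 3262)/(6751 − 3820) = 2051.7/2931 = 0.7
a = 3262 − 0.7(3820) = 3262 − 2674 = 588
C = 588 + 0.7(7995) = 588 + 5596.5 = 6184.5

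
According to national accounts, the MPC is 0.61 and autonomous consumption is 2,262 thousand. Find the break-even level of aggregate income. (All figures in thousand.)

Y = 5800

At break-even, C = Y: 2262 + 0.61Y = Y
0.39Y = 2262, so Y = 2262/0.39 = 5800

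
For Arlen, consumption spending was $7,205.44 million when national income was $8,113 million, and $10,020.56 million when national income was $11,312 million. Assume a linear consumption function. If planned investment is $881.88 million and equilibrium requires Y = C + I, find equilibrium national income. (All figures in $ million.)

MPC = (10020.56 − 7205.44)/(11312 − 8113) = 2815.12/3199 = 0.88
a = 7205.44 − 0.88(8113) = 66
Equilibrium: Y = 66 + 0.88Y + 881.88
0.12Y = 947.88, so Y = 947.88/0.12 = 7899

Y = 7899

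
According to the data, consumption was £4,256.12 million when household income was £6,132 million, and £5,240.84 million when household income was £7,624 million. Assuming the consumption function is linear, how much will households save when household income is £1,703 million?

S = 370.02

MPC = (5240.84 − 4256.12)/(7624 − 6132) = 984.72/1492 = 0.66
a = 4256.12 − 0.66(6132) = 4256.12 − 4047.12 = 209
C = 209 + 0.66(1703) = 1332.98
S = 1703 − 1332.98 = 370.02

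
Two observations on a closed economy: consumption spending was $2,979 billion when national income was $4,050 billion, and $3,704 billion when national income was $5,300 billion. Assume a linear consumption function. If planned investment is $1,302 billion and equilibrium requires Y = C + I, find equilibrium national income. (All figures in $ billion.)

MPC = (3704 − 2979)/(5300 − 4050) = 725/1250 = 0.58
a = 2979 − 0.58(4050) = 630
Equilibrium: Y = 630 + 0.58Y + 1302
0.42Y = 1932, so Y = 1932/0.42 = 4600

Y = 4600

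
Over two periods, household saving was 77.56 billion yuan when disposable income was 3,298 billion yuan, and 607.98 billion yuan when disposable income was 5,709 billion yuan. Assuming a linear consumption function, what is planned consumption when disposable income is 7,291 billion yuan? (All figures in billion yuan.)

C = 6334.98

MPS = ΔS/ΔY = (607.98 − 77.56)/(5709 − 3298) = 530.42/2411 = 0.22
MPC = 1 − MPS = 0.78
Autonomous saving = 77.56 − 0.22(3298) = -648, so a = 648
C = 648 + 0.78(7291) = 648 + 5686.98 = 6334.98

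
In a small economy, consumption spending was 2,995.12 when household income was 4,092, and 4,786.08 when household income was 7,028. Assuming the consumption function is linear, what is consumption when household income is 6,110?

C = 4226.1

MPC = (4786.08 − 2995.12)/(7028 − 4092) = 1790.96/2936 = 0.61
a = 2995.12 − 0.61(4092) = 2995.12 − 2496.12 = 499
C = 499 + 0.61(6110) = 499 + 3727.1 = 4226.1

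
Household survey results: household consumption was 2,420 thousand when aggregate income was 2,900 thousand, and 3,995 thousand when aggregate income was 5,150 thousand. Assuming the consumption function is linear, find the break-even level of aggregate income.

MPC = (3995 − 2420)/(5150 − 2900) = 1575/2250 = 0.7
a = 2420 − 0.7(2900) = 2420 − 2030 = 390
Break-even: Y = a/(1−MPC) = 390/0.3 = 1300

Y = 1300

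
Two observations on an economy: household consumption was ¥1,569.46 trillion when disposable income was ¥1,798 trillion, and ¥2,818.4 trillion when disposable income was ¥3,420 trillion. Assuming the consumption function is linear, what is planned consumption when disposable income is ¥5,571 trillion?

MPC = (2818.4 − 1569.46)/(3420 − 1798) = 1248.94/1622 = 0.77
a = 1569.46 − 0.77(1798) = 1569.46 − 1384.46 = 185
C = 185 + 0.77(5571) = 185 + 4289.67 = 4474.67

C = 4474.67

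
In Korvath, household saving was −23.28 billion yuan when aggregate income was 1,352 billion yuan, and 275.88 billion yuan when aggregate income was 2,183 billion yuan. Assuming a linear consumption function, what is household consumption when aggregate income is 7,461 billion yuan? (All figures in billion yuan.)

C = 5285.04

MPS = ΔS/ΔY = (275.88 − (-23.28))/(2183 − 1352) = 299.16/831 = 0.36
MPC = 1 − MPS = 0.64
Autonomous saving = -23.28 − 0.36(1352) = -510, so a = 510
C = 510 + 0.64(7461) = 510 + 4775.04 = 5285.04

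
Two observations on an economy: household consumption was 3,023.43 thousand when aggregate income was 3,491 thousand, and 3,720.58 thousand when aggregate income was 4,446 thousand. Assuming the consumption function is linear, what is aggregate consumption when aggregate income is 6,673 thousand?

MPC = (3720.58 − 3023.43)/(4446 − 3491) = 697.15/955 = 0.73
a = 3023.43 − 0.73(3491) = 3023.43 − 2548.43 = 475
C = 475 + 0.73(6673) = 475 + 4871.29 = 5346.29

C = 5346.29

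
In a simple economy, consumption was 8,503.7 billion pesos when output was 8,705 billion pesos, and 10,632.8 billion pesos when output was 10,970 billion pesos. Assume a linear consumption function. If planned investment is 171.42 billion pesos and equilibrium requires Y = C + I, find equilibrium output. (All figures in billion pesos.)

MPC = (10632.8 − 8503.7)/(10970 − 8705) = 2129.1/2265 = 0.94
a = 8503.7 − 0.94(8705) = 321
Equilibrium: Y = 321 + 0.94Y + 171.42
0.06Y = 492.42, so Y = 492.42/0.06 = 8207

Y = 8207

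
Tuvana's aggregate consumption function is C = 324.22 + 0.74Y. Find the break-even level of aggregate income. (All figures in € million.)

At break-even, C = Y: 324.22 + 0.74Y = Y
0.26Y = 324.22, so Y = 324.22/0.26 = 1247

Y = 1247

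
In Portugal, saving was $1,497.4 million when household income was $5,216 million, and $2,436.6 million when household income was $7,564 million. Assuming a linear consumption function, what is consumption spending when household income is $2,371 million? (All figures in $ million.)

MPS = ΔS/ΔY = (2436.6 − 1497.4)/(7564 − 5216) = 939.2/2348 = 0.4
MPC = 1 − MPS = 0.6
Autonomous saving = 1497.4 − 0.4(5216) = -589, so a = 589
C = 589 + 0.6(2371) = 589 + 1422.6 = 2011.6

C = 2011.6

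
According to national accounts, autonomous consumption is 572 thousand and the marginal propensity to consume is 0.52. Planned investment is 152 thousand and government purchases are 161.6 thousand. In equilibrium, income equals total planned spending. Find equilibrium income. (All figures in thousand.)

Y = C + I + G = 572 + 0.52Y + 152 + 161.6
Y − 0.52Y = 885.6
0.48Y = 885.6, so Y = 885.6/0.48 = 1845

Y = 1845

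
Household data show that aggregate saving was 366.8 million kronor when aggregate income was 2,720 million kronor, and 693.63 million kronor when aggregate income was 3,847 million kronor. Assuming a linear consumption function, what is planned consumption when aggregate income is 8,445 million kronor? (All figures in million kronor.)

MPS = ΔS/ΔY = (693.63 − 366.8)/(3847 − 2720) = 326.83/1127 = 0.29
MPC = 1 − MPS = 0.71
Autonomous saving = 366.8 − 0.29(2720) = -422, so a = 422
C = 422 + 0.71(8445) = 422 + 5995.95 = 6417.95

C = 6417.95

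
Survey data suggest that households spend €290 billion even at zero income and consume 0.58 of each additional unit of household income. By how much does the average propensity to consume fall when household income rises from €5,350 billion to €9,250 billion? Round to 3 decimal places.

ΔAPC = 0.023

At Y = 5350: C = 290 + 0.58(5350) = 3393, APC = 3393/5350 = 0.6342
At Y = 9250: C = 5655, APC = 5655/9250 = 0.6114
Fall in APC = 0.6342 − 0.6114 = 0.0228 ≈ 0.023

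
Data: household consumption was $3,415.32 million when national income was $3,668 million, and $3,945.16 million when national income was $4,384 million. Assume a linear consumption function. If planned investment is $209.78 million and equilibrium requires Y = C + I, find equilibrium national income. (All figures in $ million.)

Y = 3503

MPC = (3945.16 − 3415.32)/(4384 − 3668) = 529.84/716 = 0.74
a = 3415.32 − 0.74(3668) = 701
Equilibrium: Y = 701 + 0.74Y + 209.78
0.26Y = 910.78, so Y = 910.78/0.26 = 3503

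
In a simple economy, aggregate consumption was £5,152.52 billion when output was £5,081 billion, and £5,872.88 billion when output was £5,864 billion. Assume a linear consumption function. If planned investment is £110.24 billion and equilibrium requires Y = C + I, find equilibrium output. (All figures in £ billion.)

Y = 7353

MPC = (5872.88 − 5152.52)/(5864 − 5081) = 720.36/783 = 0.92
a = 5152.52 − 0.92(5081) = 478
Equilibrium: Y = 478 + 0.92Y + 110.24
0.08Y = 588.24, so Y = 588.24/0.08 = 7353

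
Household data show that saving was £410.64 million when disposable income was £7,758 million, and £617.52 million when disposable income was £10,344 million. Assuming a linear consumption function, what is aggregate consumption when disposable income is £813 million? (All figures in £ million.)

MPS = ΔS/ΔY = (617.52 − 410.64)/(10344 − 7758) = 206.88/2586 = 0.08
MPC = 1 − MPS = 0.92
Autonomous saving = 410.64 − 0.08(7758) = -210, so a = 210
C = 210 + 0.92(813) = 210 + 747.96 = 957.96

C = 957.96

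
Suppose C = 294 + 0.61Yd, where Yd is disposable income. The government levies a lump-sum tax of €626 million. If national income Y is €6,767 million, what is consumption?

Yd = Y − T = 6767 − 626 = 6141
C = 294 + 0.61(6141) = 294 + 3746.01 = 4040.01

C = 4040.01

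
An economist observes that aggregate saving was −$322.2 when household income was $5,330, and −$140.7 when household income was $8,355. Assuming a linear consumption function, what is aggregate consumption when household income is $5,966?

MPS = ΔS/ΔY = (-140.7 − (-322.2))/(8355 − 5330) = 181.5/3025 = 0.06
MPC = 1 − MPS = 0.94
Autonomous saving = -322.2 − 0.06(5330) = -642, so a = 642
C = 642 + 0.94(5966) = 642 + 5608.04 = 6250.04

C = 6250.04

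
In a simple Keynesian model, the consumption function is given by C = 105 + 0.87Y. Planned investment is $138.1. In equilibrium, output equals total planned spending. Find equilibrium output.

Y = C + I = 105 + 0.87Y + 138.1
Y − 0.87Y = 243.1
0.13Y = 243.1, so Y = 243.1/0.13 = 1870

Y = 1870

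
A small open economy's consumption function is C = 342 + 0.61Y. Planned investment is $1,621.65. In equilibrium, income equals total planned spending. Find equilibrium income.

Y = 5035

Y = C + I = 342 + 0.61Y + 1621.65
Y − 0.61Y = 1963.65
0.39Y = 1963.65, so Y = 1963.65/0.39 = 5035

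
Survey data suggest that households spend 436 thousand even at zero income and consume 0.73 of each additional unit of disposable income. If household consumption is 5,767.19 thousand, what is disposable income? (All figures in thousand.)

Y = 7303

436 + 0.73Y = 5767.19
0.73Y = 5331.19, so Y = 5331.19/0.73 = 7303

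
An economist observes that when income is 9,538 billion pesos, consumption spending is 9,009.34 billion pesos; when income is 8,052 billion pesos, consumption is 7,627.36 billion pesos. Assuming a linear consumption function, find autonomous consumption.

a = 139

MPC = ΔC/ΔY = (9009.34 − 7627.36)/(9538 − 8052) = 1381.98/1486 = 0.93
a = C − MPC·Y = 7627.36 − 0.93(8052) = 7627.36 − 7488.36 = 139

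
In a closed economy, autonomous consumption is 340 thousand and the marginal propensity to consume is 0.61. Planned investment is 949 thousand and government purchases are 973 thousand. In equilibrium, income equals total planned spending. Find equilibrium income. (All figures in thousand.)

Y = C + I + G = 340 + 0.61Y + 949 + 973
Y − 0.61Y = 2262
0.39Y = 2262, so Y = 2262/0.39 = 5800

Y = 5800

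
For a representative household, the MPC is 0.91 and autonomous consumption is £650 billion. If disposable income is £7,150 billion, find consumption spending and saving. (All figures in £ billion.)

C = 7156.5; S = -6.5

C = 650 + 0.91(7150) = 650 + 6506.5 = 7156.5
S = Y − C = 7150 − 7156.5 = -6.5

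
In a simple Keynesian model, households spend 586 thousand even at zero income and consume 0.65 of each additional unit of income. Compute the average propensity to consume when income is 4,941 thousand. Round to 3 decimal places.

C = 586 + 0.65(4941) = 3797.65
APC = C/Y = 3797.65/4941 = 0.769

APC = 0.769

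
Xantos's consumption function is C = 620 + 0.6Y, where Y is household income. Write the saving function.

S = -620 + 0.4Y

S = Y − C = Y − (620 + 0.6Y) = -620 + (1 − 0.6)Y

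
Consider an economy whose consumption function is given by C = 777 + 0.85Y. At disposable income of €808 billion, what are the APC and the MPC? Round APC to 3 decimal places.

APC = 1.812; MPC = 0.85

MPC = 0.85 (the slope of the consumption function)
C = 777 + 0.85(808) = 1463.8, so APC = 1463.8/808 = 1.812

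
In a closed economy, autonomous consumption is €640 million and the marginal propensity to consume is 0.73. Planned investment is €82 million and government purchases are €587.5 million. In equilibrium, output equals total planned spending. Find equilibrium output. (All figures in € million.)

Y = C + I + G = 640 + 0.73Y + 82 + 587.5
Y − 0.73Y = 1309.5
0.27Y = 1309.5, so Y = 1309.5/0.27 = 4850

Y = 4850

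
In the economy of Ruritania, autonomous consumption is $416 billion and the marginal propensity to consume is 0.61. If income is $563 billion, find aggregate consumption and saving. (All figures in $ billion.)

C = 416 + 0.61(563) = 416 + 343.43 = 759.43
S = Y − C = 563 − 759.43 = -196.43

C = 759.43; S = -196.43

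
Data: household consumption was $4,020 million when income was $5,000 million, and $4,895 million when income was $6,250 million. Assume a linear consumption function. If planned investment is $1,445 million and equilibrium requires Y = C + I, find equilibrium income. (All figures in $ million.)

MPC = (4895 − 4020)/(6250 − 5000) = 875/1250 = 0.7
a = 4020 − 0.7(5000) = 520
Equilibrium: Y = 520 + 0.7Y + 1445
0.3Y = 1965, so Y = 1965/0.3 = 6550

Y = 6550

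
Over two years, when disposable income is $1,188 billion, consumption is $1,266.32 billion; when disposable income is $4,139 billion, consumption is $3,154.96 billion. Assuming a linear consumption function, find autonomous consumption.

MPC = ΔC/ΔY = (3154.96 − 1266.32)/(4139 − 1188) = 1888.64/2951 = 0.64
a = C − MPC·Y = 1266.32 − 0.64(1188) = 1266.32 − 760.32 = 506

a = 506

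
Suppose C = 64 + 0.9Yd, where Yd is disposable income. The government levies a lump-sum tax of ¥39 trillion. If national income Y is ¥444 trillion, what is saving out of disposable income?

S = -23.5

Yd = Y − T = 444 − 39 = 405
C = 64 + 0.9(405) = 64 + 364.5 = 428.5
S = Yd − C = 405 − 428.5 = -23.5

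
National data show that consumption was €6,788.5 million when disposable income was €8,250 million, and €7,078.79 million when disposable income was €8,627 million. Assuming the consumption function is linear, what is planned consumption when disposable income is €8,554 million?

C = 7022.58

MPC = (7078.79 − 6788.5)/(8627 − 8250) = 290.29/377 = 0.77
a = 6788.5 − 0.77(8250) = 6788.5 − 6352.5 = 436
C = 436 + 0.77(8554) = 436 + 6586.58 = 7022.58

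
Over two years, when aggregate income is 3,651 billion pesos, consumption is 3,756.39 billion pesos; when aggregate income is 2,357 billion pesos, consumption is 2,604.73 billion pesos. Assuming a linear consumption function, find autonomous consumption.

a = 507

MPC = ΔC/ΔY = (3756.39 − 2604.73)/(3651 − 2357) = 1151.66/1294 = 0.89
a = C − MPC·Y = 2604.73 − 0.89(2357) = 2604.73 − 2097.73 = 507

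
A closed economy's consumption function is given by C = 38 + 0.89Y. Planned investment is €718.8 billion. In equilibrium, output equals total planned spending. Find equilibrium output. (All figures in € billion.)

Y = 6880

Y = C + I = 38 + 0.89Y + 718.8
Y − 0.89Y = 756.8
0.11Y = 756.8, so Y = 756.8/0.11 = 6880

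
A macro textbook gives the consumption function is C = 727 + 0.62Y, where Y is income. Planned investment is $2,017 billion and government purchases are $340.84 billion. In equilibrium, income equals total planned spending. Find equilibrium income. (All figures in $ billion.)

Y = C + I + G = 727 + 0.62Y + 2017 + 340.84
Y − 0.62Y = 3084.84
0.38Y = 3084.84, so Y = 3084.84/0.38 = 8118

Y = 8118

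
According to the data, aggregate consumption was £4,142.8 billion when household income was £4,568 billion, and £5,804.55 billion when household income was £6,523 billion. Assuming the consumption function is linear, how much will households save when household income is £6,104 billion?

MPC = (5804.55 − 4142.8)/(6523 − 4568) = 1661.75/1955 = 0.85
a = 4142.8 − 0.85(4568) = 4142.8 − 3882.8 = 260
C = 260 + 0.85(6104) = 5448.4
S = 6104 − 5448.4 = 655.6

S = 655.6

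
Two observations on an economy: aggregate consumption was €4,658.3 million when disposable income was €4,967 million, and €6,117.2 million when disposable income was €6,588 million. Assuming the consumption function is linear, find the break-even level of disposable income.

Y = 1880

MPC = (6117.2 − 4658.3)/(6588 − 4967) = 1458.9/1621 = 0.9
a = 4658.3 − 0.9(4967) = 4658.3 − 4470.3 = 188
Break-even: Y = a/(1−MPC) = 188/0.1 = 1880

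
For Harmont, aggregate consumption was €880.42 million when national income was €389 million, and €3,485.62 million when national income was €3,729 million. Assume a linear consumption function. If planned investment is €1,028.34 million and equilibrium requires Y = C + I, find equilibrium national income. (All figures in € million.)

Y = 7297

MPC = (3485.62 − 880.42)/(3729 − 389) = 2605.2/3340 = 0.78
a = 880.42 − 0.78(389) = 577
Equilibrium: Y = 577 + 0.78Y + 1028.34
0.22Y = 1605.34, so Y = 1605.34/0.22 = 7297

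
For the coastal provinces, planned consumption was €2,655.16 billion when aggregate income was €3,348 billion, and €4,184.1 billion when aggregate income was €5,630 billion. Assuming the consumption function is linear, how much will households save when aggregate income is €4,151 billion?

S = 957.83

MPC = (4184.1 − 2655.16)/(5630 − 3348) = 1528.94/2282 = 0.67
a = 2655.16 − 0.67(3348) = 2655.16 − 2243.16 = 412
C = 412 + 0.67(4151) = 3193.17
S = 4151 − 3193.17 = 957.83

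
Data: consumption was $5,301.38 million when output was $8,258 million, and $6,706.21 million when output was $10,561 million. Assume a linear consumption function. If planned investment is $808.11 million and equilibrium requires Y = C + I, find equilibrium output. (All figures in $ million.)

Y = 2749

MPC = (6706.21 − 5301.38)/(10561 − 8258) = 1404.83/2303 = 0.61
a = 5301.38 − 0.61(8258) = 264
Equilibrium: Y = 264 + 0.61Y + 808.11
0.39Y = 1072.11, so Y = 1072.11/0.39 = 2749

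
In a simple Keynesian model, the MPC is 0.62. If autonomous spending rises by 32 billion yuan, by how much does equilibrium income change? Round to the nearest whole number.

The multiplier is 1/(1 − MPC) = 1/0.38.
ΔY = 32/0.38 = 84.21 ≈ 84

ΔY ≈ 84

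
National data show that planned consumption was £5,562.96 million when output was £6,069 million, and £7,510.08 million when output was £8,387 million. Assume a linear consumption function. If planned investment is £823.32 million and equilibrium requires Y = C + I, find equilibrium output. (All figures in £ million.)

Y = 8052

MPC = (7510.08 − 5562.96)/(8387 − 6069) = 1947.12/2318 = 0.84
a = 5562.96 − 0.84(6069) = 465
Equilibrium: Y = 465 + 0.84Y + 823.32
0.16Y = 1288.32, so Y = 1288.32/0.16 = 8052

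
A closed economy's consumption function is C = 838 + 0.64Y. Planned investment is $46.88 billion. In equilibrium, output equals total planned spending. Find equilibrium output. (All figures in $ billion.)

Y = 2458

Y = C + I = 838 + 0.64Y + 46.88
Y − 0.64Y = 884.88
0.36Y = 884.88, so Y = 884.88/0.36 = 2458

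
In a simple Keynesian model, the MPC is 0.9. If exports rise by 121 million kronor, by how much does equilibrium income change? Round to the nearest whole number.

The multiplier is 1/(1 − MPC) = 1/0.1.
ΔY = 121/0.1 = 1210.00 ≈ 1210

ΔY ≈ 1210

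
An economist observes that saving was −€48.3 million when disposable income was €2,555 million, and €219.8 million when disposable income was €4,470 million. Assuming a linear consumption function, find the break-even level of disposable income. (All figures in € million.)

MPS = ΔS/ΔY = (219.8 − (-48.3))/(4470 − 2555) = 268.1/1915 = 0.14
MPC = 1 − MPS = 0.86
From S(2555) = -48.3: −a + 0.14(2555) = -48.3, so a = 357.7 − (-48.3) = 406
Break-even (S = 0): Y = a/MPS = 406/0.14 = 2900

Y = 2900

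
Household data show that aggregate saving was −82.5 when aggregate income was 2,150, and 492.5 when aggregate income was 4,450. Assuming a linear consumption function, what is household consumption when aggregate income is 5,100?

MPS = ΔS/ΔY = (492.5 − (-82.5))/(4450 − 2150) = 575/2300 = 0.25
MPC = 1 − MPS = 0.75
Autonomous saving = -82.5 − 0.25(2150) = -620, so a = 620
C = 620 + 0.75(5100) = 620 + 3825 = 4445

C = 4445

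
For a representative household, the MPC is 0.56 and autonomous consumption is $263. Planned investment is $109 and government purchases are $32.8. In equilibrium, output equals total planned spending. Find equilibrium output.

Y = 920

Y = C + I + G = 263 + 0.56Y + 109 + 32.8
Y − 0.56Y = 404.8
0.44Y = 404.8, so Y = 404.8/0.44 = 920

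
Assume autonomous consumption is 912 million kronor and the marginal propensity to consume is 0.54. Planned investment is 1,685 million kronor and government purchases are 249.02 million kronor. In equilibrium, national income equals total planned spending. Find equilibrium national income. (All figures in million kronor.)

Y = 6187

Y = C + I + G = 912 + 0.54Y + 1685 + 249.02
Y − 0.54Y = 2846.02
0.46Y = 2846.02, so Y = 2846.02/0.46 = 6187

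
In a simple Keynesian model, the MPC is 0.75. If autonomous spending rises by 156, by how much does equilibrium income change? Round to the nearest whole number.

The multiplier is 1/(1 − MPC) = 1/0.25.
ΔY = 156/0.25 = 624.00 ≈ 624

ΔY ≈ 624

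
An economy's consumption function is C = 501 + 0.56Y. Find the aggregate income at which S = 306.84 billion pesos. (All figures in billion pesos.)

Y = 1836

S = Y − C = -501 + 0.44Y
-501 + 0.44Y = 306.84, so 0.44Y = 807.84 and Y = 1836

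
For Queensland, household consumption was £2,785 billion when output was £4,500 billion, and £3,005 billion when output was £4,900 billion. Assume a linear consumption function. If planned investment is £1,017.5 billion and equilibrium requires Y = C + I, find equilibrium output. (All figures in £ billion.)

MPC = (3005 − 2785)/(4900 − 4500) = 220/400 = 0.55
a = 2785 − 0.55(4500) = 310
Equilibrium: Y = 310 + 0.55Y + 1017.5
0.45Y = 1327.5, so Y = 1327.5/0.45 = 2950

Y = 2950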